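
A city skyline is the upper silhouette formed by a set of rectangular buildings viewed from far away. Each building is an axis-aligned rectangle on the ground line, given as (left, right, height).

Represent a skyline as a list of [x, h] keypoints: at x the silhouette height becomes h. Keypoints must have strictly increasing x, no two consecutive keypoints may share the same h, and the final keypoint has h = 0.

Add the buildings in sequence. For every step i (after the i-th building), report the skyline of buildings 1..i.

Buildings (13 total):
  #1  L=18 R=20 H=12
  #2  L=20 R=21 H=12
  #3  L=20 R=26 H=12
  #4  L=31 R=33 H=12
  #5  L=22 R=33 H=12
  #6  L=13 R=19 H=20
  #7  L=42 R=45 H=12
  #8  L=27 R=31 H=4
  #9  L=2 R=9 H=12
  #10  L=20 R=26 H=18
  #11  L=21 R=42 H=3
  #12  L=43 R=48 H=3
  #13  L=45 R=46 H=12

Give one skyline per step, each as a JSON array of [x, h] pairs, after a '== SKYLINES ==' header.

== SKYLINES ==
[[18,12],[20,0]]
[[18,12],[21,0]]
[[18,12],[26,0]]
[[18,12],[26,0],[31,12],[33,0]]
[[18,12],[33,0]]
[[13,20],[19,12],[33,0]]
[[13,20],[19,12],[33,0],[42,12],[45,0]]
[[13,20],[19,12],[33,0],[42,12],[45,0]]
[[2,12],[9,0],[13,20],[19,12],[33,0],[42,12],[45,0]]
[[2,12],[9,0],[13,20],[19,12],[20,18],[26,12],[33,0],[42,12],[45,0]]
[[2,12],[9,0],[13,20],[19,12],[20,18],[26,12],[33,3],[42,12],[45,0]]
[[2,12],[9,0],[13,20],[19,12],[20,18],[26,12],[33,3],[42,12],[45,3],[48,0]]
[[2,12],[9,0],[13,20],[19,12],[20,18],[26,12],[33,3],[42,12],[46,3],[48,0]]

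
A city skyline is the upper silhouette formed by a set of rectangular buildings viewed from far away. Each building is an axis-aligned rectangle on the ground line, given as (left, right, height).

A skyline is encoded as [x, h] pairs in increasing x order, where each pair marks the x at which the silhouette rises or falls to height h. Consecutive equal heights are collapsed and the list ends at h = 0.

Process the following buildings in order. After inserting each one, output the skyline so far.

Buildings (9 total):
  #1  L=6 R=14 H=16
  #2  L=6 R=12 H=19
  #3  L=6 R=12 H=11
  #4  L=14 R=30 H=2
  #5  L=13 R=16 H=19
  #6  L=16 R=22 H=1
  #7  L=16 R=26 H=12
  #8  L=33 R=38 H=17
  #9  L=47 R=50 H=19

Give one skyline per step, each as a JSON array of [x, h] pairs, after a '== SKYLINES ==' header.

== SKYLINES ==
[[6,16],[14,0]]
[[6,19],[12,16],[14,0]]
[[6,19],[12,16],[14,0]]
[[6,19],[12,16],[14,2],[30,0]]
[[6,19],[12,16],[13,19],[16,2],[30,0]]
[[6,19],[12,16],[13,19],[16,2],[30,0]]
[[6,19],[12,16],[13,19],[16,12],[26,2],[30,0]]
[[6,19],[12,16],[13,19],[16,12],[26,2],[30,0],[33,17],[38,0]]
[[6,19],[12,16],[13,19],[16,12],[26,2],[30,0],[33,17],[38,0],[47,19],[50,0]]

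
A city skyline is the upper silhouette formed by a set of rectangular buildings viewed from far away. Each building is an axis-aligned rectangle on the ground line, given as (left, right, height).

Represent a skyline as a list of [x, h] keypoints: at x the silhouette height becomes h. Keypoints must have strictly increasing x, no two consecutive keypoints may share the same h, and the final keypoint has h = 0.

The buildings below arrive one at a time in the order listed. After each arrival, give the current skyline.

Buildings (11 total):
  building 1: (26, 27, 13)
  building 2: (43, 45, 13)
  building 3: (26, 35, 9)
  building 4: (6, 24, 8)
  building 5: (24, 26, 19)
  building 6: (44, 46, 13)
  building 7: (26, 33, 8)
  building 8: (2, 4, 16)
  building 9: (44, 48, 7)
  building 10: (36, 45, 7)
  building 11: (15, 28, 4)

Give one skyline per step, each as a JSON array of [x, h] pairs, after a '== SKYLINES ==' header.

== SKYLINES ==
[[26,13],[27,0]]
[[26,13],[27,0],[43,13],[45,0]]
[[26,13],[27,9],[35,0],[43,13],[45,0]]
[[6,8],[24,0],[26,13],[27,9],[35,0],[43,13],[45,0]]
[[6,8],[24,19],[26,13],[27,9],[35,0],[43,13],[45,0]]
[[6,8],[24,19],[26,13],[27,9],[35,0],[43,13],[46,0]]
[[6,8],[24,19],[26,13],[27,9],[35,0],[43,13],[46,0]]
[[2,16],[4,0],[6,8],[24,19],[26,13],[27,9],[35,0],[43,13],[46,0]]
[[2,16],[4,0],[6,8],[24,19],[26,13],[27,9],[35,0],[43,13],[46,7],[48,0]]
[[2,16],[4,0],[6,8],[24,19],[26,13],[27,9],[35,0],[36,7],[43,13],[46,7],[48,0]]
[[2,16],[4,0],[6,8],[24,19],[26,13],[27,9],[35,0],[36,7],[43,13],[46,7],[48,0]]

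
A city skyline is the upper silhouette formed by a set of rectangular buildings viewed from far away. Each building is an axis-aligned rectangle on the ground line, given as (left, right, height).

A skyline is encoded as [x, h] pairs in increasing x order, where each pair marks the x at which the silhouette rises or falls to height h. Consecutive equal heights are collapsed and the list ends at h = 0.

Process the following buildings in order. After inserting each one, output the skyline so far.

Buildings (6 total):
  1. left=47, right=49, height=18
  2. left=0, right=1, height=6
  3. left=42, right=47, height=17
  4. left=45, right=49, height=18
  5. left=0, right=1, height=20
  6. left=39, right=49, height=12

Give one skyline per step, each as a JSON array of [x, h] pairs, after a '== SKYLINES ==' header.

== SKYLINES ==
[[47,18],[49,0]]
[[0,6],[1,0],[47,18],[49,0]]
[[0,6],[1,0],[42,17],[47,18],[49,0]]
[[0,6],[1,0],[42,17],[45,18],[49,0]]
[[0,20],[1,0],[42,17],[45,18],[49,0]]
[[0,20],[1,0],[39,12],[42,17],[45,18],[49,0]]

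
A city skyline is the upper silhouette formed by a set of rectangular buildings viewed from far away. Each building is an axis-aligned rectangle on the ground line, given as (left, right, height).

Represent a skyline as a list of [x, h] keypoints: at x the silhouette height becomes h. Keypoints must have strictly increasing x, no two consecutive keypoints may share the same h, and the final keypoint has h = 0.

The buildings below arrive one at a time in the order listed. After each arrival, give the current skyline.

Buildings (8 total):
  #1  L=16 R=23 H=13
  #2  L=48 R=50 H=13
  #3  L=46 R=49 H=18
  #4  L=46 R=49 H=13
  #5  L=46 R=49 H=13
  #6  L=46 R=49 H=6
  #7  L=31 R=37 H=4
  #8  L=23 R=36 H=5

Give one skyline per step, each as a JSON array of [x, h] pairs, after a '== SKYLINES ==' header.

== SKYLINES ==
[[16,13],[23,0]]
[[16,13],[23,0],[48,13],[50,0]]
[[16,13],[23,0],[46,18],[49,13],[50,0]]
[[16,13],[23,0],[46,18],[49,13],[50,0]]
[[16,13],[23,0],[46,18],[49,13],[50,0]]
[[16,13],[23,0],[46,18],[49,13],[50,0]]
[[16,13],[23,0],[31,4],[37,0],[46,18],[49,13],[50,0]]
[[16,13],[23,5],[36,4],[37,0],[46,18],[49,13],[50,0]]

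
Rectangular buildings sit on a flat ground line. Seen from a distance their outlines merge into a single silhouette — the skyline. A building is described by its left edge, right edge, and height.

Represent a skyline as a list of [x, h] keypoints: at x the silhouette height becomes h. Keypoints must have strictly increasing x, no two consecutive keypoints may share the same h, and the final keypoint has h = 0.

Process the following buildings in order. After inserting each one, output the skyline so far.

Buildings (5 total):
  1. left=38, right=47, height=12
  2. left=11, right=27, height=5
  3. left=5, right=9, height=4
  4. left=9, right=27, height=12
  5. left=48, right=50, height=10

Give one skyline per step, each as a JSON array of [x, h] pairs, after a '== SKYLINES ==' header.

== SKYLINES ==
[[38,12],[47,0]]
[[11,5],[27,0],[38,12],[47,0]]
[[5,4],[9,0],[11,5],[27,0],[38,12],[47,0]]
[[5,4],[9,12],[27,0],[38,12],[47,0]]
[[5,4],[9,12],[27,0],[38,12],[47,0],[48,10],[50,0]]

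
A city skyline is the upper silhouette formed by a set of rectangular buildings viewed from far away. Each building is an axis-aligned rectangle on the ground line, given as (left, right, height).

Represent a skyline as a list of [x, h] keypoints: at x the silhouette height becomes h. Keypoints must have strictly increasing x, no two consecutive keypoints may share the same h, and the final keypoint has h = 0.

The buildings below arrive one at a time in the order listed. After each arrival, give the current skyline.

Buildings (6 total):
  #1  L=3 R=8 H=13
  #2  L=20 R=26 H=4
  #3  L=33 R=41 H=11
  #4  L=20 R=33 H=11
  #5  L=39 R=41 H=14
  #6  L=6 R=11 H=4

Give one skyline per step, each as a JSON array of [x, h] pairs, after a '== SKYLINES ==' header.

== SKYLINES ==
[[3,13],[8,0]]
[[3,13],[8,0],[20,4],[26,0]]
[[3,13],[8,0],[20,4],[26,0],[33,11],[41,0]]
[[3,13],[8,0],[20,11],[41,0]]
[[3,13],[8,0],[20,11],[39,14],[41,0]]
[[3,13],[8,4],[11,0],[20,11],[39,14],[41,0]]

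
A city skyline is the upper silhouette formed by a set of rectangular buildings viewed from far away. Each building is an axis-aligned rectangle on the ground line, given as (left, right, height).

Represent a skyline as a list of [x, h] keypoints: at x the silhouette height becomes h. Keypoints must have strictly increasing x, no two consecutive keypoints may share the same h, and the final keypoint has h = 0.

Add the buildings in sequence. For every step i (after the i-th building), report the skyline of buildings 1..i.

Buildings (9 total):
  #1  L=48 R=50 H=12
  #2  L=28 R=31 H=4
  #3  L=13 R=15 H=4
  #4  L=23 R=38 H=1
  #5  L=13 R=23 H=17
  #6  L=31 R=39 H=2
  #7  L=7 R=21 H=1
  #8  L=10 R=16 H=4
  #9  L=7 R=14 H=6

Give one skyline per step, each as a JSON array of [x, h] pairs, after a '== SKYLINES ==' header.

== SKYLINES ==
[[48,12],[50,0]]
[[28,4],[31,0],[48,12],[50,0]]
[[13,4],[15,0],[28,4],[31,0],[48,12],[50,0]]
[[13,4],[15,0],[23,1],[28,4],[31,1],[38,0],[48,12],[50,0]]
[[13,17],[23,1],[28,4],[31,1],[38,0],[48,12],[50,0]]
[[13,17],[23,1],[28,4],[31,2],[39,0],[48,12],[50,0]]
[[7,1],[13,17],[23,1],[28,4],[31,2],[39,0],[48,12],[50,0]]
[[7,1],[10,4],[13,17],[23,1],[28,4],[31,2],[39,0],[48,12],[50,0]]
[[7,6],[13,17],[23,1],[28,4],[31,2],[39,0],[48,12],[50,0]]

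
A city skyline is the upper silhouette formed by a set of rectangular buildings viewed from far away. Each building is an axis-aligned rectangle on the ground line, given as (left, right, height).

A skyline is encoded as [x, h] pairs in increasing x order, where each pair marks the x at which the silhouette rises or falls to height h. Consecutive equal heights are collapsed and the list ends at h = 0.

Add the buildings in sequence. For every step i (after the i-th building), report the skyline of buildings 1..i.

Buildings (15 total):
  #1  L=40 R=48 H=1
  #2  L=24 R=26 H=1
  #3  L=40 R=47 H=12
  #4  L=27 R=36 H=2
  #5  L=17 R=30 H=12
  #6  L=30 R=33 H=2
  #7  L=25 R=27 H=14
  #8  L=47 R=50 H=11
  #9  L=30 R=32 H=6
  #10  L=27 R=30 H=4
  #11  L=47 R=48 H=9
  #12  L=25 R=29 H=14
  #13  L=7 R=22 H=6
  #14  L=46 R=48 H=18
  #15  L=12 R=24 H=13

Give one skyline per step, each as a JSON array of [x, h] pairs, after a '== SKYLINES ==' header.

== SKYLINES ==
[[40,1],[48,0]]
[[24,1],[26,0],[40,1],[48,0]]
[[24,1],[26,0],[40,12],[47,1],[48,0]]
[[24,1],[26,0],[27,2],[36,0],[40,12],[47,1],[48,0]]
[[17,12],[30,2],[36,0],[40,12],[47,1],[48,0]]
[[17,12],[30,2],[36,0],[40,12],[47,1],[48,0]]
[[17,12],[25,14],[27,12],[30,2],[36,0],[40,12],[47,1],[48,0]]
[[17,12],[25,14],[27,12],[30,2],[36,0],[40,12],[47,11],[50,0]]
[[17,12],[25,14],[27,12],[30,6],[32,2],[36,0],[40,12],[47,11],[50,0]]
[[17,12],[25,14],[27,12],[30,6],[32,2],[36,0],[40,12],[47,11],[50,0]]
[[17,12],[25,14],[27,12],[30,6],[32,2],[36,0],[40,12],[47,11],[50,0]]
[[17,12],[25,14],[29,12],[30,6],[32,2],[36,0],[40,12],[47,11],[50,0]]
[[7,6],[17,12],[25,14],[29,12],[30,6],[32,2],[36,0],[40,12],[47,11],[50,0]]
[[7,6],[17,12],[25,14],[29,12],[30,6],[32,2],[36,0],[40,12],[46,18],[48,11],[50,0]]
[[7,6],[12,13],[24,12],[25,14],[29,12],[30,6],[32,2],[36,0],[40,12],[46,18],[48,11],[50,0]]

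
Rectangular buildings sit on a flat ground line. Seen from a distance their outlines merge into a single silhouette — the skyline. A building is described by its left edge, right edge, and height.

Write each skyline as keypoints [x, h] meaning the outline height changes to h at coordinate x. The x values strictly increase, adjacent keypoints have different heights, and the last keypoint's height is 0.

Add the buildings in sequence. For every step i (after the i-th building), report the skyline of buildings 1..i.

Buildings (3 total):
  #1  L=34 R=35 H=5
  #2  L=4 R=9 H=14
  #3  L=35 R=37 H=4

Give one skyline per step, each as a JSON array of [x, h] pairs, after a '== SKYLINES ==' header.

== SKYLINES ==
[[34,5],[35,0]]
[[4,14],[9,0],[34,5],[35,0]]
[[4,14],[9,0],[34,5],[35,4],[37,0]]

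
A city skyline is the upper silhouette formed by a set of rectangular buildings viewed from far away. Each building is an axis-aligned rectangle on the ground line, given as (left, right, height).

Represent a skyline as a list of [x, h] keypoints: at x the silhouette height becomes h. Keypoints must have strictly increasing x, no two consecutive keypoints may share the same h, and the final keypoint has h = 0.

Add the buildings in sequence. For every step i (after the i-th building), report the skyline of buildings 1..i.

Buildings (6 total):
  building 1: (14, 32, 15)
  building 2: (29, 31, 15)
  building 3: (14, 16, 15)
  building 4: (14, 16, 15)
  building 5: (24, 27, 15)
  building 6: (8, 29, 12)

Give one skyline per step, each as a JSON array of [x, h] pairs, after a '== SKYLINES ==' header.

== SKYLINES ==
[[14,15],[32,0]]
[[14,15],[32,0]]
[[14,15],[32,0]]
[[14,15],[32,0]]
[[14,15],[32,0]]
[[8,12],[14,15],[32,0]]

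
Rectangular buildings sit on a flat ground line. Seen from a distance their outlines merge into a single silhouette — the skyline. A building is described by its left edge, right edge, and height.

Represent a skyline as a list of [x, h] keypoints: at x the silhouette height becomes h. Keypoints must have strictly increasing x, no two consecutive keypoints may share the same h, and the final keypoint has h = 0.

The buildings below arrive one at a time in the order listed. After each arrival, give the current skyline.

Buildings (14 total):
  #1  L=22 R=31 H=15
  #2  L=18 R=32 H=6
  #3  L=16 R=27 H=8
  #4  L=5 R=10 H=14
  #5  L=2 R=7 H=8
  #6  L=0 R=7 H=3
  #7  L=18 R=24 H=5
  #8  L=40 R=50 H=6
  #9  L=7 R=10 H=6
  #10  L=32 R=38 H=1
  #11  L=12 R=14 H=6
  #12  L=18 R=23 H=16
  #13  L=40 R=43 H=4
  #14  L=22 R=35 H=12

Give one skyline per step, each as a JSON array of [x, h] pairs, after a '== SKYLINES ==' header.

== SKYLINES ==
[[22,15],[31,0]]
[[18,6],[22,15],[31,6],[32,0]]
[[16,8],[22,15],[31,6],[32,0]]
[[5,14],[10,0],[16,8],[22,15],[31,6],[32,0]]
[[2,8],[5,14],[10,0],[16,8],[22,15],[31,6],[32,0]]
[[0,3],[2,8],[5,14],[10,0],[16,8],[22,15],[31,6],[32,0]]
[[0,3],[2,8],[5,14],[10,0],[16,8],[22,15],[31,6],[32,0]]
[[0,3],[2,8],[5,14],[10,0],[16,8],[22,15],[31,6],[32,0],[40,6],[50,0]]
[[0,3],[2,8],[5,14],[10,0],[16,8],[22,15],[31,6],[32,0],[40,6],[50,0]]
[[0,3],[2,8],[5,14],[10,0],[16,8],[22,15],[31,6],[32,1],[38,0],[40,6],[50,0]]
[[0,3],[2,8],[5,14],[10,0],[12,6],[14,0],[16,8],[22,15],[31,6],[32,1],[38,0],[40,6],[50,0]]
[[0,3],[2,8],[5,14],[10,0],[12,6],[14,0],[16,8],[18,16],[23,15],[31,6],[32,1],[38,0],[40,6],[50,0]]
[[0,3],[2,8],[5,14],[10,0],[12,6],[14,0],[16,8],[18,16],[23,15],[31,6],[32,1],[38,0],[40,6],[50,0]]
[[0,3],[2,8],[5,14],[10,0],[12,6],[14,0],[16,8],[18,16],[23,15],[31,12],[35,1],[38,0],[40,6],[50,0]]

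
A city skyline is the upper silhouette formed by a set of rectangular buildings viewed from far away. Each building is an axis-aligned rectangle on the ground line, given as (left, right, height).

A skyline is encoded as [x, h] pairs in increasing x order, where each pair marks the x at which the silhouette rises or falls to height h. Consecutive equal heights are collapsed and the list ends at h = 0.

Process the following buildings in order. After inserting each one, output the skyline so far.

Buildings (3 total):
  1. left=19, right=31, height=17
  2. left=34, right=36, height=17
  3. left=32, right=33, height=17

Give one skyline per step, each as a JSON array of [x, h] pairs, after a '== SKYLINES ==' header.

== SKYLINES ==
[[19,17],[31,0]]
[[19,17],[31,0],[34,17],[36,0]]
[[19,17],[31,0],[32,17],[33,0],[34,17],[36,0]]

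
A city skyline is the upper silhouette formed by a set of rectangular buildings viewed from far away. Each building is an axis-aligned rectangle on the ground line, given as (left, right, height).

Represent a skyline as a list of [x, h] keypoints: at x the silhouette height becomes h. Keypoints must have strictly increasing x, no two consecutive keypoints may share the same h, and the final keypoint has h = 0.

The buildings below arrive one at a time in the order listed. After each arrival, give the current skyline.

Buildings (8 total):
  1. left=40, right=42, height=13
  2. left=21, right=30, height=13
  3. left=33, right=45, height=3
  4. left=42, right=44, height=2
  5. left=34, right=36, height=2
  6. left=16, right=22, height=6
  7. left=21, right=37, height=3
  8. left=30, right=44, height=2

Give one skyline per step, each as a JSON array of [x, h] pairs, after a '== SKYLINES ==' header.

== SKYLINES ==
[[40,13],[42,0]]
[[21,13],[30,0],[40,13],[42,0]]
[[21,13],[30,0],[33,3],[40,13],[42,3],[45,0]]
[[21,13],[30,0],[33,3],[40,13],[42,3],[45,0]]
[[21,13],[30,0],[33,3],[40,13],[42,3],[45,0]]
[[16,6],[21,13],[30,0],[33,3],[40,13],[42,3],[45,0]]
[[16,6],[21,13],[30,3],[40,13],[42,3],[45,0]]
[[16,6],[21,13],[30,3],[40,13],[42,3],[45,0]]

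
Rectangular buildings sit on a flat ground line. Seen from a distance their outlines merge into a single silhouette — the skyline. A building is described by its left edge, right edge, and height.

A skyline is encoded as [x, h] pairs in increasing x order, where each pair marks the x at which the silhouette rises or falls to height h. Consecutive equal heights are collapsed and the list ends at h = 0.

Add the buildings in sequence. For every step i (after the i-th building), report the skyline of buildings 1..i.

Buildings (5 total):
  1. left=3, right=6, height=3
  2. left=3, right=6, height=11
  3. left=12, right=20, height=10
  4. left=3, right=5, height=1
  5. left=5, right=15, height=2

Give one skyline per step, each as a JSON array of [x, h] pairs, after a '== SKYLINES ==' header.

== SKYLINES ==
[[3,3],[6,0]]
[[3,11],[6,0]]
[[3,11],[6,0],[12,10],[20,0]]
[[3,11],[6,0],[12,10],[20,0]]
[[3,11],[6,2],[12,10],[20,0]]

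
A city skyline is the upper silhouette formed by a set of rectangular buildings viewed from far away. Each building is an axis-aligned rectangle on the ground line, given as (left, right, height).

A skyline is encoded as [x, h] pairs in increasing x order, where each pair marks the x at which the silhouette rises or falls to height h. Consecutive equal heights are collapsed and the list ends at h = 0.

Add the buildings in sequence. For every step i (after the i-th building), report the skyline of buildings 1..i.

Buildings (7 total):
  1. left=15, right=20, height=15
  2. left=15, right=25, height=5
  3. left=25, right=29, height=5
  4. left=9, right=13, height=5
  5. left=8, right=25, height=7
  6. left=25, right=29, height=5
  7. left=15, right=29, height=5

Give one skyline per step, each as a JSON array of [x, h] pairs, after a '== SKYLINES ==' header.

== SKYLINES ==
[[15,15],[20,0]]
[[15,15],[20,5],[25,0]]
[[15,15],[20,5],[29,0]]
[[9,5],[13,0],[15,15],[20,5],[29,0]]
[[8,7],[15,15],[20,7],[25,5],[29,0]]
[[8,7],[15,15],[20,7],[25,5],[29,0]]
[[8,7],[15,15],[20,7],[25,5],[29,0]]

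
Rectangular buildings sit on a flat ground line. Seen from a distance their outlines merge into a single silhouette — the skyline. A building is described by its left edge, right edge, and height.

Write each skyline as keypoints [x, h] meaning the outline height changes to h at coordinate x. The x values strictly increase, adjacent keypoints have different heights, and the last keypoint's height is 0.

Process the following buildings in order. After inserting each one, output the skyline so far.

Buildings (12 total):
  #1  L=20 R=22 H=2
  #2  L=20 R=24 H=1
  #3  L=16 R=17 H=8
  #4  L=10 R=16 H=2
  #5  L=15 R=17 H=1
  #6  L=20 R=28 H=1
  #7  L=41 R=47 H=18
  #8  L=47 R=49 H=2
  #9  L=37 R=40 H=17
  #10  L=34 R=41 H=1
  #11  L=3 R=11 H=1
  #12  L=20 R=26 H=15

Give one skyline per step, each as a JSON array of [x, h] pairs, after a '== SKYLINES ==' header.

== SKYLINES ==
[[20,2],[22,0]]
[[20,2],[22,1],[24,0]]
[[16,8],[17,0],[20,2],[22,1],[24,0]]
[[10,2],[16,8],[17,0],[20,2],[22,1],[24,0]]
[[10,2],[16,8],[17,0],[20,2],[22,1],[24,0]]
[[10,2],[16,8],[17,0],[20,2],[22,1],[28,0]]
[[10,2],[16,8],[17,0],[20,2],[22,1],[28,0],[41,18],[47,0]]
[[10,2],[16,8],[17,0],[20,2],[22,1],[28,0],[41,18],[47,2],[49,0]]
[[10,2],[16,8],[17,0],[20,2],[22,1],[28,0],[37,17],[40,0],[41,18],[47,2],[49,0]]
[[10,2],[16,8],[17,0],[20,2],[22,1],[28,0],[34,1],[37,17],[40,1],[41,18],[47,2],[49,0]]
[[3,1],[10,2],[16,8],[17,0],[20,2],[22,1],[28,0],[34,1],[37,17],[40,1],[41,18],[47,2],[49,0]]
[[3,1],[10,2],[16,8],[17,0],[20,15],[26,1],[28,0],[34,1],[37,17],[40,1],[41,18],[47,2],[49,0]]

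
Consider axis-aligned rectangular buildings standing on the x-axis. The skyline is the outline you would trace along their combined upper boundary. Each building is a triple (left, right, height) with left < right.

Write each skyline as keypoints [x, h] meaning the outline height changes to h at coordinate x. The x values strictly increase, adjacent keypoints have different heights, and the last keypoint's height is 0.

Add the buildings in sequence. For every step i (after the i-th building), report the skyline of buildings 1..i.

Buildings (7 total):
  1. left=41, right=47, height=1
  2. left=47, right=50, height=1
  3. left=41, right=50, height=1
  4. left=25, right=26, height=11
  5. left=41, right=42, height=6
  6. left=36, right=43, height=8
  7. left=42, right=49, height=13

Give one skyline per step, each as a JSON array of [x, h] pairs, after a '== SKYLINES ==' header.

== SKYLINES ==
[[41,1],[47,0]]
[[41,1],[50,0]]
[[41,1],[50,0]]
[[25,11],[26,0],[41,1],[50,0]]
[[25,11],[26,0],[41,6],[42,1],[50,0]]
[[25,11],[26,0],[36,8],[43,1],[50,0]]
[[25,11],[26,0],[36,8],[42,13],[49,1],[50,0]]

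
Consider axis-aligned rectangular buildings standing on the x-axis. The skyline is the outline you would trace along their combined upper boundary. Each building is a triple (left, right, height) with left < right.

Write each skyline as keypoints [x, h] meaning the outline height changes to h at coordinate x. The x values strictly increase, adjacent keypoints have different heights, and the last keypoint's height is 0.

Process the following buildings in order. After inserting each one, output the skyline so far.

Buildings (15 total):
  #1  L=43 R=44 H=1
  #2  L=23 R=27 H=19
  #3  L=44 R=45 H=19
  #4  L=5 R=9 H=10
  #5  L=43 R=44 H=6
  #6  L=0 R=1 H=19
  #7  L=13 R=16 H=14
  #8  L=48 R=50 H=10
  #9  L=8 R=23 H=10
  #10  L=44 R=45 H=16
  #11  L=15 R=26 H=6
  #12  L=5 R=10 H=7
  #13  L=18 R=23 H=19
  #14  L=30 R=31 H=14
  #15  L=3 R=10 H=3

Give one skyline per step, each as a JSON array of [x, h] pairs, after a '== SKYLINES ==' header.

== SKYLINES ==
[[43,1],[44,0]]
[[23,19],[27,0],[43,1],[44,0]]
[[23,19],[27,0],[43,1],[44,19],[45,0]]
[[5,10],[9,0],[23,19],[27,0],[43,1],[44,19],[45,0]]
[[5,10],[9,0],[23,19],[27,0],[43,6],[44,19],[45,0]]
[[0,19],[1,0],[5,10],[9,0],[23,19],[27,0],[43,6],[44,19],[45,0]]
[[0,19],[1,0],[5,10],[9,0],[13,14],[16,0],[23,19],[27,0],[43,6],[44,19],[45,0]]
[[0,19],[1,0],[5,10],[9,0],[13,14],[16,0],[23,19],[27,0],[43,6],[44,19],[45,0],[48,10],[50,0]]
[[0,19],[1,0],[5,10],[13,14],[16,10],[23,19],[27,0],[43,6],[44,19],[45,0],[48,10],[50,0]]
[[0,19],[1,0],[5,10],[13,14],[16,10],[23,19],[27,0],[43,6],[44,19],[45,0],[48,10],[50,0]]
[[0,19],[1,0],[5,10],[13,14],[16,10],[23,19],[27,0],[43,6],[44,19],[45,0],[48,10],[50,0]]
[[0,19],[1,0],[5,10],[13,14],[16,10],[23,19],[27,0],[43,6],[44,19],[45,0],[48,10],[50,0]]
[[0,19],[1,0],[5,10],[13,14],[16,10],[18,19],[27,0],[43,6],[44,19],[45,0],[48,10],[50,0]]
[[0,19],[1,0],[5,10],[13,14],[16,10],[18,19],[27,0],[30,14],[31,0],[43,6],[44,19],[45,0],[48,10],[50,0]]
[[0,19],[1,0],[3,3],[5,10],[13,14],[16,10],[18,19],[27,0],[30,14],[31,0],[43,6],[44,19],[45,0],[48,10],[50,0]]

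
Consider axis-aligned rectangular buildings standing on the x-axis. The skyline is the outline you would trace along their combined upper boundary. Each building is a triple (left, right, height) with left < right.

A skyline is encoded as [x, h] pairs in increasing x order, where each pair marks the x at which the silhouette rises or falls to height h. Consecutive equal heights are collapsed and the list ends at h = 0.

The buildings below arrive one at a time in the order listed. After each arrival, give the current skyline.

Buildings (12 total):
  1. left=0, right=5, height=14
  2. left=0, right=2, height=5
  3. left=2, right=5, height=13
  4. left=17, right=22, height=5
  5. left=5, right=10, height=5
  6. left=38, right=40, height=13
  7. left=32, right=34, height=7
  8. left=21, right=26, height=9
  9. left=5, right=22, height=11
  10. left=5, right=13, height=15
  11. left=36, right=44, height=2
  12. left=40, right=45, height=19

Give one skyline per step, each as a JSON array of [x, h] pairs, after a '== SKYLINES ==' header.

== SKYLINES ==
[[0,14],[5,0]]
[[0,14],[5,0]]
[[0,14],[5,0]]
[[0,14],[5,0],[17,5],[22,0]]
[[0,14],[5,5],[10,0],[17,5],[22,0]]
[[0,14],[5,5],[10,0],[17,5],[22,0],[38,13],[40,0]]
[[0,14],[5,5],[10,0],[17,5],[22,0],[32,7],[34,0],[38,13],[40,0]]
[[0,14],[5,5],[10,0],[17,5],[21,9],[26,0],[32,7],[34,0],[38,13],[40,0]]
[[0,14],[5,11],[22,9],[26,0],[32,7],[34,0],[38,13],[40,0]]
[[0,14],[5,15],[13,11],[22,9],[26,0],[32,7],[34,0],[38,13],[40,0]]
[[0,14],[5,15],[13,11],[22,9],[26,0],[32,7],[34,0],[36,2],[38,13],[40,2],[44,0]]
[[0,14],[5,15],[13,11],[22,9],[26,0],[32,7],[34,0],[36,2],[38,13],[40,19],[45,0]]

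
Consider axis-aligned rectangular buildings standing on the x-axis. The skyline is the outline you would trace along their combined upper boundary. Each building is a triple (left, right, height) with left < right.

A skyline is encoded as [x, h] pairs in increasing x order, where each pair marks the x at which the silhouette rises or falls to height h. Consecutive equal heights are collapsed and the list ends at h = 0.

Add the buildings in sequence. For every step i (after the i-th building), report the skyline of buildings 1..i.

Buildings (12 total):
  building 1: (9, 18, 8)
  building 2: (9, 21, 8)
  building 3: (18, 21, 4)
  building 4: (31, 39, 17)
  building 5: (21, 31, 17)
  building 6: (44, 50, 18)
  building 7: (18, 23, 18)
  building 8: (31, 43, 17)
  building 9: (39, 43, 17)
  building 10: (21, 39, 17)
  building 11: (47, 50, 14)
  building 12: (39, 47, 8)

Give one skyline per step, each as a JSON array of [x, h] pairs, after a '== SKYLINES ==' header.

== SKYLINES ==
[[9,8],[18,0]]
[[9,8],[21,0]]
[[9,8],[21,0]]
[[9,8],[21,0],[31,17],[39,0]]
[[9,8],[21,17],[39,0]]
[[9,8],[21,17],[39,0],[44,18],[50,0]]
[[9,8],[18,18],[23,17],[39,0],[44,18],[50,0]]
[[9,8],[18,18],[23,17],[43,0],[44,18],[50,0]]
[[9,8],[18,18],[23,17],[43,0],[44,18],[50,0]]
[[9,8],[18,18],[23,17],[43,0],[44,18],[50,0]]
[[9,8],[18,18],[23,17],[43,0],[44,18],[50,0]]
[[9,8],[18,18],[23,17],[43,8],[44,18],[50,0]]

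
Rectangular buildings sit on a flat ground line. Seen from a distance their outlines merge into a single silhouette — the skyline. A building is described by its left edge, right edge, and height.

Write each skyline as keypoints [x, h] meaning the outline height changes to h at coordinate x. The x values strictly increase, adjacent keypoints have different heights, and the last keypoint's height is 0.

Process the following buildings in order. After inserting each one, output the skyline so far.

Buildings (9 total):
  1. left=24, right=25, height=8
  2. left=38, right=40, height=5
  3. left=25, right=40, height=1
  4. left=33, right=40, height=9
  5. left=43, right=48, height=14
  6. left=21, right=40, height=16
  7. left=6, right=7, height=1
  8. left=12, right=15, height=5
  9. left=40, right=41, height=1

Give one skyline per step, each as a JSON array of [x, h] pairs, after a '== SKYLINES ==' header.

== SKYLINES ==
[[24,8],[25,0]]
[[24,8],[25,0],[38,5],[40,0]]
[[24,8],[25,1],[38,5],[40,0]]
[[24,8],[25,1],[33,9],[40,0]]
[[24,8],[25,1],[33,9],[40,0],[43,14],[48,0]]
[[21,16],[40,0],[43,14],[48,0]]
[[6,1],[7,0],[21,16],[40,0],[43,14],[48,0]]
[[6,1],[7,0],[12,5],[15,0],[21,16],[40,0],[43,14],[48,0]]
[[6,1],[7,0],[12,5],[15,0],[21,16],[40,1],[41,0],[43,14],[48,0]]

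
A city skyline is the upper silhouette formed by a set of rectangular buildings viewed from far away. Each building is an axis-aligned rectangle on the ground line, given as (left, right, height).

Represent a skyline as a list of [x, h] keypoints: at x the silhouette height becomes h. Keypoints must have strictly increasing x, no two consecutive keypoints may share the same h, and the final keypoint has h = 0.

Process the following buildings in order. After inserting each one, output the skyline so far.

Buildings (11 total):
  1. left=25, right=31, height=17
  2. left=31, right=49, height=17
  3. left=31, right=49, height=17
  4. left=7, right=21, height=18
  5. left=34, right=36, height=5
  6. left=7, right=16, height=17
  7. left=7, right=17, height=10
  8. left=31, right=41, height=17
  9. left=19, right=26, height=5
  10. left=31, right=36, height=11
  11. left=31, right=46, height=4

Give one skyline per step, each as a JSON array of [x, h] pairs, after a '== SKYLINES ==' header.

== SKYLINES ==
[[25,17],[31,0]]
[[25,17],[49,0]]
[[25,17],[49,0]]
[[7,18],[21,0],[25,17],[49,0]]
[[7,18],[21,0],[25,17],[49,0]]
[[7,18],[21,0],[25,17],[49,0]]
[[7,18],[21,0],[25,17],[49,0]]
[[7,18],[21,0],[25,17],[49,0]]
[[7,18],[21,5],[25,17],[49,0]]
[[7,18],[21,5],[25,17],[49,0]]
[[7,18],[21,5],[25,17],[49,0]]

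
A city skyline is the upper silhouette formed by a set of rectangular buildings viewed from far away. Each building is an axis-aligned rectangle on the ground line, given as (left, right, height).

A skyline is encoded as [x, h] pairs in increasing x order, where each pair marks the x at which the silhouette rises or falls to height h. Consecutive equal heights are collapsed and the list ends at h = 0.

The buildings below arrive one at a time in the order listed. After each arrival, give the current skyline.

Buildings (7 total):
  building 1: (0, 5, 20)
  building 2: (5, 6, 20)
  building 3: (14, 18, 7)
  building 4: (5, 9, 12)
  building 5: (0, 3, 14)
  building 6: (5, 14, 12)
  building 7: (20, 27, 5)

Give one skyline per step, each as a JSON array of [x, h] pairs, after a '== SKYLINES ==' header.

== SKYLINES ==
[[0,20],[5,0]]
[[0,20],[6,0]]
[[0,20],[6,0],[14,7],[18,0]]
[[0,20],[6,12],[9,0],[14,7],[18,0]]
[[0,20],[6,12],[9,0],[14,7],[18,0]]
[[0,20],[6,12],[14,7],[18,0]]
[[0,20],[6,12],[14,7],[18,0],[20,5],[27,0]]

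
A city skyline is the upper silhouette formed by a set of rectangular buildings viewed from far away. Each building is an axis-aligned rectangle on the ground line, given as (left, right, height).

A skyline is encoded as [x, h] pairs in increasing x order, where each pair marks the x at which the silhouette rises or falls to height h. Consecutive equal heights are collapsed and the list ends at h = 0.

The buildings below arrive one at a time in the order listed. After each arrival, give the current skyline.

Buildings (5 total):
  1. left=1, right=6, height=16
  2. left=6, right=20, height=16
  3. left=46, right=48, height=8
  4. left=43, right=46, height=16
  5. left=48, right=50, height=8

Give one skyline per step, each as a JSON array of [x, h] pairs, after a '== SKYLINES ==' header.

== SKYLINES ==
[[1,16],[6,0]]
[[1,16],[20,0]]
[[1,16],[20,0],[46,8],[48,0]]
[[1,16],[20,0],[43,16],[46,8],[48,0]]
[[1,16],[20,0],[43,16],[46,8],[50,0]]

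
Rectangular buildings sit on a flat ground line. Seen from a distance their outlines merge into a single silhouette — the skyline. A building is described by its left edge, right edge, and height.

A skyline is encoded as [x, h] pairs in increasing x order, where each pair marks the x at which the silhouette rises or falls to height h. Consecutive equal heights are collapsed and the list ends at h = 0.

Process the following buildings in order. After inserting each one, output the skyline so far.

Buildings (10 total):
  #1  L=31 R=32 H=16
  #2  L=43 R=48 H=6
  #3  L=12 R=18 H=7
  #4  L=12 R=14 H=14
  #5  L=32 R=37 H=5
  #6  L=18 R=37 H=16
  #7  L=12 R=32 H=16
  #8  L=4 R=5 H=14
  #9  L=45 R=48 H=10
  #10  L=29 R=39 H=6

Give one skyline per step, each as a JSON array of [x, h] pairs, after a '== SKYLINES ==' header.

== SKYLINES ==
[[31,16],[32,0]]
[[31,16],[32,0],[43,6],[48,0]]
[[12,7],[18,0],[31,16],[32,0],[43,6],[48,0]]
[[12,14],[14,7],[18,0],[31,16],[32,0],[43,6],[48,0]]
[[12,14],[14,7],[18,0],[31,16],[32,5],[37,0],[43,6],[48,0]]
[[12,14],[14,7],[18,16],[37,0],[43,6],[48,0]]
[[12,16],[37,0],[43,6],[48,0]]
[[4,14],[5,0],[12,16],[37,0],[43,6],[48,0]]
[[4,14],[5,0],[12,16],[37,0],[43,6],[45,10],[48,0]]
[[4,14],[5,0],[12,16],[37,6],[39,0],[43,6],[45,10],[48,0]]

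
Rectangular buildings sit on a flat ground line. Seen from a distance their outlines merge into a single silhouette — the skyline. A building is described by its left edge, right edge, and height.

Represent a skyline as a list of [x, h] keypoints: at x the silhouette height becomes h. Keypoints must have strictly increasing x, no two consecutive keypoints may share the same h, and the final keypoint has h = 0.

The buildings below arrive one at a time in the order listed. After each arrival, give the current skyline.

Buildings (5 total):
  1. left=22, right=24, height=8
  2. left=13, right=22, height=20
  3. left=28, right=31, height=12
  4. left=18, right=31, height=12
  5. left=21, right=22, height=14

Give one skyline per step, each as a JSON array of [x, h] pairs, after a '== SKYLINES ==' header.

== SKYLINES ==
[[22,8],[24,0]]
[[13,20],[22,8],[24,0]]
[[13,20],[22,8],[24,0],[28,12],[31,0]]
[[13,20],[22,12],[31,0]]
[[13,20],[22,12],[31,0]]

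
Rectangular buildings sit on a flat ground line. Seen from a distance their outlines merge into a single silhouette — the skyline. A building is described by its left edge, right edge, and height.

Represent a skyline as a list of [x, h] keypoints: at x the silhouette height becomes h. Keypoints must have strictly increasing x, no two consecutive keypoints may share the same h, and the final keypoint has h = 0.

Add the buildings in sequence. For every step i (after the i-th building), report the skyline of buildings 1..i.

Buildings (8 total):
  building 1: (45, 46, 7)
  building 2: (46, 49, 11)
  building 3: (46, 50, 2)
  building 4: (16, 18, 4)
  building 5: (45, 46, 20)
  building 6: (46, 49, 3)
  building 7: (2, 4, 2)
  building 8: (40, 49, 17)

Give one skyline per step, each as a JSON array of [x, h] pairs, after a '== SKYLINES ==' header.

== SKYLINES ==
[[45,7],[46,0]]
[[45,7],[46,11],[49,0]]
[[45,7],[46,11],[49,2],[50,0]]
[[16,4],[18,0],[45,7],[46,11],[49,2],[50,0]]
[[16,4],[18,0],[45,20],[46,11],[49,2],[50,0]]
[[16,4],[18,0],[45,20],[46,11],[49,2],[50,0]]
[[2,2],[4,0],[16,4],[18,0],[45,20],[46,11],[49,2],[50,0]]
[[2,2],[4,0],[16,4],[18,0],[40,17],[45,20],[46,17],[49,2],[50,0]]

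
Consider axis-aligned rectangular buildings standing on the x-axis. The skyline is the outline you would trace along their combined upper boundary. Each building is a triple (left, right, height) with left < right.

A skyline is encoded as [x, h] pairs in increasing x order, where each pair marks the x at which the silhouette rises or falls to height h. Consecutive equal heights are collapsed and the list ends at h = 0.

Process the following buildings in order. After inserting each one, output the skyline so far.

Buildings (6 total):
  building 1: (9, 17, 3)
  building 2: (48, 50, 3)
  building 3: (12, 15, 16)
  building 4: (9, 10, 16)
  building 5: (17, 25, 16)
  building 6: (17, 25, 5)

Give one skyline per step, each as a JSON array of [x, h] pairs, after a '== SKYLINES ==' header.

== SKYLINES ==
[[9,3],[17,0]]
[[9,3],[17,0],[48,3],[50,0]]
[[9,3],[12,16],[15,3],[17,0],[48,3],[50,0]]
[[9,16],[10,3],[12,16],[15,3],[17,0],[48,3],[50,0]]
[[9,16],[10,3],[12,16],[15,3],[17,16],[25,0],[48,3],[50,0]]
[[9,16],[10,3],[12,16],[15,3],[17,16],[25,0],[48,3],[50,0]]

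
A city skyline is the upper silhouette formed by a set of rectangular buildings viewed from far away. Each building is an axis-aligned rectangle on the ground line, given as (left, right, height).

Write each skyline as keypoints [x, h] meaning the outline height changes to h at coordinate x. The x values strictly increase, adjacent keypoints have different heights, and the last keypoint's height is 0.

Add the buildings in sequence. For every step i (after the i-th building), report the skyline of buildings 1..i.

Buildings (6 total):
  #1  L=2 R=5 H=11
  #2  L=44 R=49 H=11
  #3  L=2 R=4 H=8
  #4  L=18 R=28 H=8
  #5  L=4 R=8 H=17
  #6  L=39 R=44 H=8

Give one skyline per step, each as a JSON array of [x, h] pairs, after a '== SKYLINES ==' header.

== SKYLINES ==
[[2,11],[5,0]]
[[2,11],[5,0],[44,11],[49,0]]
[[2,11],[5,0],[44,11],[49,0]]
[[2,11],[5,0],[18,8],[28,0],[44,11],[49,0]]
[[2,11],[4,17],[8,0],[18,8],[28,0],[44,11],[49,0]]
[[2,11],[4,17],[8,0],[18,8],[28,0],[39,8],[44,11],[49,0]]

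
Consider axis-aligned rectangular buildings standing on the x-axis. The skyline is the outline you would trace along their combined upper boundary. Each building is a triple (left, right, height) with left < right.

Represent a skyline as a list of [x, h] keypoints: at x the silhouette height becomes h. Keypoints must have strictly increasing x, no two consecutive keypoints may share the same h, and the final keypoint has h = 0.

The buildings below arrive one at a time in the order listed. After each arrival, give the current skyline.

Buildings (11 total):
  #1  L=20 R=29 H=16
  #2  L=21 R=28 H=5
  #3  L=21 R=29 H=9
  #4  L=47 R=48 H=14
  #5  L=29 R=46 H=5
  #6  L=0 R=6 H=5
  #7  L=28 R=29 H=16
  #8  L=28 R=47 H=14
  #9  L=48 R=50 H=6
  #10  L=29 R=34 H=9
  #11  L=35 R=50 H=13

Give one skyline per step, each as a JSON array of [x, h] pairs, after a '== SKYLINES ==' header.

== SKYLINES ==
[[20,16],[29,0]]
[[20,16],[29,0]]
[[20,16],[29,0]]
[[20,16],[29,0],[47,14],[48,0]]
[[20,16],[29,5],[46,0],[47,14],[48,0]]
[[0,5],[6,0],[20,16],[29,5],[46,0],[47,14],[48,0]]
[[0,5],[6,0],[20,16],[29,5],[46,0],[47,14],[48,0]]
[[0,5],[6,0],[20,16],[29,14],[48,0]]
[[0,5],[6,0],[20,16],[29,14],[48,6],[50,0]]
[[0,5],[6,0],[20,16],[29,14],[48,6],[50,0]]
[[0,5],[6,0],[20,16],[29,14],[48,13],[50,0]]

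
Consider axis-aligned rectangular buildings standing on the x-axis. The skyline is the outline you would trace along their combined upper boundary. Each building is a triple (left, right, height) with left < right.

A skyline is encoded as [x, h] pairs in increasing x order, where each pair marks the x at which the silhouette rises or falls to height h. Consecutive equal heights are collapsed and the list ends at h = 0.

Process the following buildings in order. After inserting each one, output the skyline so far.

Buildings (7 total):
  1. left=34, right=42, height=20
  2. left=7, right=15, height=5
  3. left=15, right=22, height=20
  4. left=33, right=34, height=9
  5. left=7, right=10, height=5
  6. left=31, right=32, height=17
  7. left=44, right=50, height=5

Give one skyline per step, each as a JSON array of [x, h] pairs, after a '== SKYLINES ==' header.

== SKYLINES ==
[[34,20],[42,0]]
[[7,5],[15,0],[34,20],[42,0]]
[[7,5],[15,20],[22,0],[34,20],[42,0]]
[[7,5],[15,20],[22,0],[33,9],[34,20],[42,0]]
[[7,5],[15,20],[22,0],[33,9],[34,20],[42,0]]
[[7,5],[15,20],[22,0],[31,17],[32,0],[33,9],[34,20],[42,0]]
[[7,5],[15,20],[22,0],[31,17],[32,0],[33,9],[34,20],[42,0],[44,5],[50,0]]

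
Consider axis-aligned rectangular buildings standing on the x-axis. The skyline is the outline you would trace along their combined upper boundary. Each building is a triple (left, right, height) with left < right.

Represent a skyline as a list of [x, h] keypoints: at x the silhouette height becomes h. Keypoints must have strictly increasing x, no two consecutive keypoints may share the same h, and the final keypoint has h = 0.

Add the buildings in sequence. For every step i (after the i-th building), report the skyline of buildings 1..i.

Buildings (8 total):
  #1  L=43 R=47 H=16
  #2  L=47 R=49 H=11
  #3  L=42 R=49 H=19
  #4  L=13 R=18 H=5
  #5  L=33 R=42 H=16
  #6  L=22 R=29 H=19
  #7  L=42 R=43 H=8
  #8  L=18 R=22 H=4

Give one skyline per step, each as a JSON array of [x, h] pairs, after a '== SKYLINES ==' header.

== SKYLINES ==
[[43,16],[47,0]]
[[43,16],[47,11],[49,0]]
[[42,19],[49,0]]
[[13,5],[18,0],[42,19],[49,0]]
[[13,5],[18,0],[33,16],[42,19],[49,0]]
[[13,5],[18,0],[22,19],[29,0],[33,16],[42,19],[49,0]]
[[13,5],[18,0],[22,19],[29,0],[33,16],[42,19],[49,0]]
[[13,5],[18,4],[22,19],[29,0],[33,16],[42,19],[49,0]]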